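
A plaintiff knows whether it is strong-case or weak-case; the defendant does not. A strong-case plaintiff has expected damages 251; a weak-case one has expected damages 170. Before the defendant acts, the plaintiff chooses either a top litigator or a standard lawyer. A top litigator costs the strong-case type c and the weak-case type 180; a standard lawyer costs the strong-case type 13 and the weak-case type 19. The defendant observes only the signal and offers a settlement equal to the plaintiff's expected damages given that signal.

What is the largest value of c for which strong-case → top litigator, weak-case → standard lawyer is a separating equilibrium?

94

Under separation: top litigator → strong-case (pays 251); standard lawyer → weak-case (pays 170).
Weak-case: 170 − 19 = 151 ≥ 251 − 180 = 71. Holds regardless of c. ✓
Strong-case: 251 − c ≥ 170 − 13, so c ≤ 251 − 157 = 94.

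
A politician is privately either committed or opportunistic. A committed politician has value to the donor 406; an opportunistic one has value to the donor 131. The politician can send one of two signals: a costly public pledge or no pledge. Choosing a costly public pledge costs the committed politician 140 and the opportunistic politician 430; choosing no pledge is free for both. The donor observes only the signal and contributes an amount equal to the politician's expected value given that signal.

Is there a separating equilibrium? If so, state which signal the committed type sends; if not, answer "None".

pledge

Try committed → pledge, opportunistic → no pledge:
  If types separate, pledge earns payment 406 and no pledge earns 131.
  Committed: pledge gives 406 − 140 = 266; no pledge gives 131 − 0 = 131. No deviation. ✓
  Opportunistic: no pledge gives 131 − 0 = 131; pledge gives 406 − 430 = -24. No deviation. ✓
Both hold — the committed type sends pledge.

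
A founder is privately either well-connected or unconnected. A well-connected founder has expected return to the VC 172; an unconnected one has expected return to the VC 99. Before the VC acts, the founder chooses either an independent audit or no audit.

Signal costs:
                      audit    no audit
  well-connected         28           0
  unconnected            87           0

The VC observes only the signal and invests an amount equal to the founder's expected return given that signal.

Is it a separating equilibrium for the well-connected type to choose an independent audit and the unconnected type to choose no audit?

If types separate, audit earns payment 172 and no audit earns 99.
Well-connected: audit gives 172 − 28 = 144; no audit gives 99 − 0 = 99. No deviation. ✓
Unconnected: no audit gives 99 − 0 = 99; audit gives 172 − 87 = 85. No deviation. ✓
Both incentive constraints hold.

Yes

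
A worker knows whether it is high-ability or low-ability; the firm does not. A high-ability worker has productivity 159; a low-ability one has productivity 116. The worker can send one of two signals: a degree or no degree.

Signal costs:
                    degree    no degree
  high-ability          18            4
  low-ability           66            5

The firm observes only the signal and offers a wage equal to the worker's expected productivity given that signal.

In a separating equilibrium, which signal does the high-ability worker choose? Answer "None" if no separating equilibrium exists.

Try high-ability → degree, low-ability → no degree:
  If types separate, degree earns payment 159 and no degree earns 116.
  High-ability: degree gives 159 − 18 = 141; no degree gives 116 − 4 = 112. No deviation. ✓
  Low-ability: no degree gives 116 − 5 = 111; degree gives 159 − 66 = 93. No deviation. ✓
Both hold — the high-ability type sends degree.

degree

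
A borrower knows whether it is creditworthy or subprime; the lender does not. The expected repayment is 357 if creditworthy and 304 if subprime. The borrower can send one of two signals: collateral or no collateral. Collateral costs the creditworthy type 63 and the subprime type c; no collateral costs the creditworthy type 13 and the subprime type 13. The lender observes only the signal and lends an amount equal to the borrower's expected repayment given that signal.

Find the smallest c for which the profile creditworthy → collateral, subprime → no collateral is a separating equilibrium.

66

Under separation: collateral → creditworthy (pays 357); no collateral → subprime (pays 304).
Creditworthy: 357 − 63 = 294 ≥ 304 − 13 = 291. Holds regardless of c. ✓
Subprime: 304 − 13 ≥ 357 − c, so c ≥ 357 − 291 = 66.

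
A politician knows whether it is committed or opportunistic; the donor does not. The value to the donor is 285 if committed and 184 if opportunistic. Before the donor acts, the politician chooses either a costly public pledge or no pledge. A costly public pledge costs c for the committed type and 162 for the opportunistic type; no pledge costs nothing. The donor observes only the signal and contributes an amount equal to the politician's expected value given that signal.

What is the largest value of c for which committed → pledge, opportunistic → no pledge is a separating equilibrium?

101

Under separation: pledge → committed (pays 285); no pledge → opportunistic (pays 184).
Opportunistic: 184 − 0 = 184 ≥ 285 − 162 = 123. Holds regardless of c. ✓
Committed: 285 − c ≥ 184 − 0, so c ≤ 285 − 184 = 101.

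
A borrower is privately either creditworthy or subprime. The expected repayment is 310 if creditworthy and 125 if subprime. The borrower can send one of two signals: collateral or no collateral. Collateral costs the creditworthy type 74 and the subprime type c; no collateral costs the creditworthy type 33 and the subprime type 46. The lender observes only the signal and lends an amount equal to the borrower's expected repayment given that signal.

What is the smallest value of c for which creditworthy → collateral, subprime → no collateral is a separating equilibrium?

Under separation: collateral → creditworthy (pays 310); no collateral → subprime (pays 125).
Creditworthy: 310 − 74 = 236 ≥ 125 − 33 = 92. Holds regardless of c. ✓
Subprime: 125 − 46 ≥ 310 − c, so c ≥ 310 − 79 = 231.

231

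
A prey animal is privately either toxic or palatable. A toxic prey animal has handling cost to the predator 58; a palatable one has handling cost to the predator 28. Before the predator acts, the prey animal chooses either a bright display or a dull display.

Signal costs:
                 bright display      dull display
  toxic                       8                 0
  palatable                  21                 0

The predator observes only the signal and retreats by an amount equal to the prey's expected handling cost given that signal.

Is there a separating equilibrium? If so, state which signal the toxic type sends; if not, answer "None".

None

Try toxic → bright display, palatable → dull display:
  If types separate, bright display earns payment 58 and dull display earns 28.
  Toxic: bright display gives 58 − 8 = 50; dull display gives 28 − 0 = 28. No deviation. ✓
  Palatable: dull display gives 28 − 0 = 28; bright display gives 58 − 21 = 37. Would deviate. ✗
Try toxic → dull display, palatable → bright display:
  If types separate, dull display earns payment 58 and bright display earns 28.
  Toxic: dull display gives 58 − 0 = 58; bright display gives 28 − 8 = 20. No deviation. ✓
  Palatable: bright display gives 28 − 21 = 7; dull display gives 58 − 0 = 58. Would deviate. ✗
Neither assignment is incentive-compatible.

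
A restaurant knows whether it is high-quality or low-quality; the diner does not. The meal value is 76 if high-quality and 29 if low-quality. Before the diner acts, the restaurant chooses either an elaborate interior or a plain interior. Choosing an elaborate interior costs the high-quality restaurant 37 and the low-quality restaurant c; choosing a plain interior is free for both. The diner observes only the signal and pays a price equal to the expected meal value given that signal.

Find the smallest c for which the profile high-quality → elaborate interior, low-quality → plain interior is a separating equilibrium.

Under separation: elaborate interior → high-quality (pays 76); plain interior → low-quality (pays 29).
High-quality: 76 − 37 = 39 ≥ 29 − 0 = 29. Holds regardless of c. ✓
Low-quality: 29 − 0 ≥ 76 − c, so c ≥ 76 − 29 = 47.

47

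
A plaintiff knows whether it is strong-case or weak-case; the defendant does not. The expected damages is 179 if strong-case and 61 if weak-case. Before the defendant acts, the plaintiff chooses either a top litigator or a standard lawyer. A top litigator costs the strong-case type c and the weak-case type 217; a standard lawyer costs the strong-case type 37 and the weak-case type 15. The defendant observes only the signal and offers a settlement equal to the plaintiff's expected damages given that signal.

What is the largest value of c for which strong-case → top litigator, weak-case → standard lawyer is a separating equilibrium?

155

Under separation: top litigator → strong-case (pays 179); standard lawyer → weak-case (pays 61).
Weak-case: 61 − 15 = 46 ≥ 179 − 217 = -38. Holds regardless of c. ✓
Strong-case: 179 − c ≥ 61 − 37, so c ≤ 179 − 24 = 155.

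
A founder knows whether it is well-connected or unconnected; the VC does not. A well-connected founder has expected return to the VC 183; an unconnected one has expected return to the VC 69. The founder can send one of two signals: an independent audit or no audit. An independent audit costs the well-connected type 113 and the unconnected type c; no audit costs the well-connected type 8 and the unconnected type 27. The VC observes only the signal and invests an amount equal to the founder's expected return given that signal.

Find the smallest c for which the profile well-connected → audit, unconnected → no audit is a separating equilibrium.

141

Under separation: audit → well-connected (pays 183); no audit → unconnected (pays 69).
Well-connected: 183 − 113 = 70 ≥ 69 − 8 = 61. Holds regardless of c. ✓
Unconnected: 69 − 27 ≥ 183 − c, so c ≥ 183 − 42 = 141.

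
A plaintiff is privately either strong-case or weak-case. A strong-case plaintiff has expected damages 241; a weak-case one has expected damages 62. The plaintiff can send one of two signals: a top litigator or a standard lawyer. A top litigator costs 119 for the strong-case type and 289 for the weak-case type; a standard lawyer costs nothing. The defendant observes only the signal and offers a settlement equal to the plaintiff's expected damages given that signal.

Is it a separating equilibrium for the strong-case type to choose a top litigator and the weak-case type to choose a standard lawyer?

Yes

Under separation the defendant infers type exactly: top litigator → strong-case (pays 241), standard lawyer → weak-case (pays 62).
Strong-case: top litigator gives 241 − 119 = 122; standard lawyer gives 62 − 0 = 62. No deviation. ✓
Weak-case: standard lawyer gives 62 − 0 = 62; top litigator gives 241 − 289 = -48. No deviation. ✓
Neither type gains from mimicking the other.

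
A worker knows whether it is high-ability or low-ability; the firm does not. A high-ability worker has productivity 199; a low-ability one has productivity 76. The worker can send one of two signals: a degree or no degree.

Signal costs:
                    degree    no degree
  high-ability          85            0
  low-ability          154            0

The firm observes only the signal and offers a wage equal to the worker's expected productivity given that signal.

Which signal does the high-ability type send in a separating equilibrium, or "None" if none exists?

Try high-ability → degree, low-ability → no degree:
  If types separate, degree earns payment 199 and no degree earns 76.
  High-ability: degree gives 199 − 85 = 114; no degree gives 76 − 0 = 76. No deviation. ✓
  Low-ability: no degree gives 76 − 0 = 76; degree gives 199 − 154 = 45. No deviation. ✓
Both hold — the high-ability type sends degree.

degree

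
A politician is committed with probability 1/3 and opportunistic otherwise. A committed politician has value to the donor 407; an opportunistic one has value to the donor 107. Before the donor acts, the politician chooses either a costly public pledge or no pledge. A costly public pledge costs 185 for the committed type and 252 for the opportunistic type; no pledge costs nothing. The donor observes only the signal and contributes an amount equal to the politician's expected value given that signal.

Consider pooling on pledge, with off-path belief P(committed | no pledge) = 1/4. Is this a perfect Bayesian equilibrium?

At the pooled signal (pledge) the donor holds the prior 1/3 and pays 1/3·407 + 2/3·107 = 207. Off-path (no pledge) belief 1/4 gives 1/4·407 + 3/4·107 = 182.
Committed: pledge gives 207 − 185 = 22; no pledge gives 182 − 0 = 182. Deviates. ✗
Opportunistic: pledge gives 207 − 252 = -45; no pledge gives 182 − 0 = 182. Deviates. ✗

No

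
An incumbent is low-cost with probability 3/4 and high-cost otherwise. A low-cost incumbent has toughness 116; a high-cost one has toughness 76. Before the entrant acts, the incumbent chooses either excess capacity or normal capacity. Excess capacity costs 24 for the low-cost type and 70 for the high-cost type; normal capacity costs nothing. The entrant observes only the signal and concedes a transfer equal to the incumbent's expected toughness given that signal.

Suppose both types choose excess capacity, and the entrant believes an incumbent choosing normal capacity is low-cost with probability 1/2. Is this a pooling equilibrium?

No

On the equilibrium path (excess capacity) the entrant holds the prior 3/4 and pays 3/4·116 + 1/4·76 = 106. Off-path (normal capacity) belief 1/2 gives 1/2·116 + 1/2·76 = 96.
Low-cost: excess capacity gives 106 − 24 = 82; normal capacity gives 96 − 0 = 96. Deviates. ✗
High-cost: excess capacity gives 106 − 70 = 36; normal capacity gives 96 − 0 = 96. Deviates. ✗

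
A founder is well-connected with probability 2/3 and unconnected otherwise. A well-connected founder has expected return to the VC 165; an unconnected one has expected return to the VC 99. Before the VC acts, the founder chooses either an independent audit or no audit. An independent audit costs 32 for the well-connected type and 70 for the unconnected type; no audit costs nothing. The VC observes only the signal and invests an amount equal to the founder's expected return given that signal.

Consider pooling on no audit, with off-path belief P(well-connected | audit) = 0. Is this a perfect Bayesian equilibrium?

At the pooled signal (no audit) the VC holds the prior 2/3 and pays 2/3·165 + 1/3·99 = 143. Off-path (audit) belief 0 gives 0·165 + 1·99 = 99.
Well-connected: no audit gives 143 − 0 = 143; audit gives 99 − 32 = 67. Stays. ✓
Unconnected: no audit gives 143 − 0 = 143; audit gives 99 − 70 = 29. Stays. ✓

Yes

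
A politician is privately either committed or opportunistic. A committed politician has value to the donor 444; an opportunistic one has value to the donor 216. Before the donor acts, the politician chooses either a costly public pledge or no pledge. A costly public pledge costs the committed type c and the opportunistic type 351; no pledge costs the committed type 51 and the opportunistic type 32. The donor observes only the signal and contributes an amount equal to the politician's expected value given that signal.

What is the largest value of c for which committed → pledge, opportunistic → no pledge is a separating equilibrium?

Under separation: pledge → committed (pays 444); no pledge → opportunistic (pays 216).
Opportunistic: 216 − 32 = 184 ≥ 444 − 351 = 93. Holds regardless of c. ✓
Committed: 444 − c ≥ 216 − 51, so c ≤ 444 − 165 = 279.

279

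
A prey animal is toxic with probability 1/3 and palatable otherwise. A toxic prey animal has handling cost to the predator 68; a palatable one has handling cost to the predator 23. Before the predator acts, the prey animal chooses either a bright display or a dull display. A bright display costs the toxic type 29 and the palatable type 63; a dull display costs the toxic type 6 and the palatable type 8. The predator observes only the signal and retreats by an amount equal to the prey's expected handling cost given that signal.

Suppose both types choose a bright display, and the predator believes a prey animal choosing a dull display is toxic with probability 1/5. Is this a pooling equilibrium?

On the equilibrium path (bright display) the predator holds the prior 1/3 and pays 1/3·68 + 2/3·23 = 38. Off-path (dull display) belief 1/5 gives 1/5·68 + 4/5·23 = 32.
Toxic: bright display gives 38 − 29 = 9; dull display gives 32 − 6 = 26. Deviates. ✗
Palatable: bright display gives 38 − 63 = -25; dull display gives 32 − 8 = 24. Deviates. ✗

No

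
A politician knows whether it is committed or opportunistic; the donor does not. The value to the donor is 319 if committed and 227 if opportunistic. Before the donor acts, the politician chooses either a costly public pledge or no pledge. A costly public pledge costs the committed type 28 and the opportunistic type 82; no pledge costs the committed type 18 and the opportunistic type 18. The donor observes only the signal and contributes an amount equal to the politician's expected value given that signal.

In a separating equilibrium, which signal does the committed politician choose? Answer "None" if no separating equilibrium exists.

None

Try committed → pledge, opportunistic → no pledge:
  Under separation the donor infers type exactly: pledge → committed (pays 319), no pledge → opportunistic (pays 227).
  Committed: pledge gives 319 − 28 = 291; no pledge gives 227 − 18 = 209. No deviation. ✓
  Opportunistic: no pledge gives 227 − 18 = 209; pledge gives 319 − 82 = 237. Would deviate. ✗
Try committed → no pledge, opportunistic → pledge:
  Under separation the donor infers type exactly: no pledge → committed (pays 319), pledge → opportunistic (pays 227).
  Committed: no pledge gives 319 − 18 = 301; pledge gives 227 − 28 = 199. No deviation. ✓
  Opportunistic: pledge gives 227 − 82 = 145; no pledge gives 319 − 18 = 301. Would deviate. ✗
Neither assignment is incentive-compatible.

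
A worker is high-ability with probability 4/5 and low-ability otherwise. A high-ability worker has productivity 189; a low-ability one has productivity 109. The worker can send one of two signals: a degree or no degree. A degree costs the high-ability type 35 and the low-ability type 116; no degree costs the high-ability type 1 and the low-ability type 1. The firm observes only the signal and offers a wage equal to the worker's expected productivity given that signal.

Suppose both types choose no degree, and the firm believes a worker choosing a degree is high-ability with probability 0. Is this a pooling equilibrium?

Yes

At the pooled signal (no degree) the firm holds the prior 4/5 and pays 4/5·189 + 1/5·109 = 173. Off-path (degree) belief 0 gives 0·189 + 1·109 = 109.
High-ability: no degree gives 173 − 1 = 172; degree gives 109 − 35 = 74. Stays. ✓
Low-ability: no degree gives 173 − 1 = 172; degree gives 109 − 116 = -7. Stays. ✓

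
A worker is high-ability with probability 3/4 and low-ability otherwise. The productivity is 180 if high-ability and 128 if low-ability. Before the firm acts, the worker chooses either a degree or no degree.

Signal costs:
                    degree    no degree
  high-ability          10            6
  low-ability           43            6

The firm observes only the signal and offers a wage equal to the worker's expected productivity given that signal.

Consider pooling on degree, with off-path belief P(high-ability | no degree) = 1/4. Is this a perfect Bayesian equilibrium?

No

On the equilibrium path (degree) the firm holds the prior 3/4 and pays 3/4·180 + 1/4·128 = 167. Off-path (no degree) belief 1/4 gives 1/4·180 + 3/4·128 = 141.
High-ability: degree gives 167 − 10 = 157; no degree gives 141 − 6 = 135. Stays. ✓
Low-ability: degree gives 167 − 43 = 124; no degree gives 141 − 6 = 135. Deviates. ✗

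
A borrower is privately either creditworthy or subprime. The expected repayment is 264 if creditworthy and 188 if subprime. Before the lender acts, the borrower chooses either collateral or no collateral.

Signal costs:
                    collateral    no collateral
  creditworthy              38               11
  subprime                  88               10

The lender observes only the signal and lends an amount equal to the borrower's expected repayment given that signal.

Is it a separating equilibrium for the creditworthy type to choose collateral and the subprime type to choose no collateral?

If types separate, collateral earns payment 264 and no collateral earns 188.
Creditworthy: collateral gives 264 − 38 = 226; no collateral gives 188 − 11 = 177. No deviation. ✓
Subprime: no collateral gives 188 − 10 = 178; collateral gives 264 − 88 = 176. No deviation. ✓
Neither type gains from mimicking the other.

Yes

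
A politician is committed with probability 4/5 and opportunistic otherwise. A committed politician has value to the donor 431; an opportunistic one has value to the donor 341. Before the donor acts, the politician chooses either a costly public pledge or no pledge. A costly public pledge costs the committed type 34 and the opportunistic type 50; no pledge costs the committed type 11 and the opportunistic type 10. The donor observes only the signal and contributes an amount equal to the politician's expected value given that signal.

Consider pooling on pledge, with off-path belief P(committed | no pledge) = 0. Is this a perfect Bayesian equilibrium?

At the pooled signal (pledge) the donor holds the prior 4/5 and pays 4/5·431 + 1/5·341 = 413. Off-path (no pledge) belief 0 gives 0·431 + 1·341 = 341.
Committed: pledge gives 413 − 34 = 379; no pledge gives 341 − 11 = 330. Stays. ✓
Opportunistic: pledge gives 413 − 50 = 363; no pledge gives 341 − 10 = 331. Stays. ✓

Yes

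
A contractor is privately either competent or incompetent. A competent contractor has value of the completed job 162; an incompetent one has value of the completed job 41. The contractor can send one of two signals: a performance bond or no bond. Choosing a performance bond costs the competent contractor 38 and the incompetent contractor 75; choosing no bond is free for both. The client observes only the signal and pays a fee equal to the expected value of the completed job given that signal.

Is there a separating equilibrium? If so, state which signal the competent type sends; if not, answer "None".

Try competent → bond, incompetent → no bond:
  Under separation the client infers type exactly: bond → competent (pays 162), no bond → incompetent (pays 41).
  Competent: bond gives 162 − 38 = 124; no bond gives 41 − 0 = 41. No deviation. ✓
  Incompetent: no bond gives 41 − 0 = 41; bond gives 162 − 75 = 87. Would deviate. ✗
Try competent → no bond, incompetent → bond:
  Under separation the client infers type exactly: no bond → competent (pays 162), bond → incompetent (pays 41).
  Competent: no bond gives 162 − 0 = 162; bond gives 41 − 38 = 3. No deviation. ✓
  Incompetent: bond gives 41 − 75 = -34; no bond gives 162 − 0 = 162. Would deviate. ✗
Neither assignment is incentive-compatible.

None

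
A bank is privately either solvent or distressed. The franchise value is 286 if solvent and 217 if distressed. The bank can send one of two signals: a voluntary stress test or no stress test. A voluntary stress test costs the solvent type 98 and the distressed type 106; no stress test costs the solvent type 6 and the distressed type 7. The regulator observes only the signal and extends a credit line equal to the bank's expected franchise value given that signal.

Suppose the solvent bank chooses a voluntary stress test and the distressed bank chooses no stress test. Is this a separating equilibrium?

If types separate, stress test earns payment 286 and no stress test earns 217.
Solvent: stress test gives 286 − 98 = 188; no stress test gives 217 − 6 = 211. Would deviate. ✗
Distressed: no stress test gives 217 − 7 = 210; stress test gives 286 − 106 = 180. No deviation. ✓

No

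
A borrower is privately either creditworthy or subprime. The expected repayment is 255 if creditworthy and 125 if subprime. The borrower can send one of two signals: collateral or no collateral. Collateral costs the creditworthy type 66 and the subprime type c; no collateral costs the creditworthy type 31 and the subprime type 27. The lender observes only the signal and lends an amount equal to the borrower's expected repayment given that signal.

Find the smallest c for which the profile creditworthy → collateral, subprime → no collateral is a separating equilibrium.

157

Under separation: collateral → creditworthy (pays 255); no collateral → subprime (pays 125).
Creditworthy: 255 − 66 = 189 ≥ 125 − 31 = 94. Holds regardless of c. ✓
Subprime: 125 − 27 ≥ 255 − c, so c ≥ 255 − 98 = 157.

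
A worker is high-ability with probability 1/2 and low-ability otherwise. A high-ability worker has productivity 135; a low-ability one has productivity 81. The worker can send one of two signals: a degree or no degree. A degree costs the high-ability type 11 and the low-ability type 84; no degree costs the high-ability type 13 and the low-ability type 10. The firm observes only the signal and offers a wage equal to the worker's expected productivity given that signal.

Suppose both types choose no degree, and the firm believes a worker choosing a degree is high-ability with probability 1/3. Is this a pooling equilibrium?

At the pooled signal (no degree) the firm holds the prior 1/2 and pays 1/2·135 + 1/2·81 = 108. Off-path (degree) belief 1/3 gives 1/3·135 + 2/3·81 = 99.
High-ability: no degree gives 108 − 13 = 95; degree gives 99 − 11 = 88. Stays. ✓
Low-ability: no degree gives 108 − 10 = 98; degree gives 99 − 84 = 15. Stays. ✓

Yes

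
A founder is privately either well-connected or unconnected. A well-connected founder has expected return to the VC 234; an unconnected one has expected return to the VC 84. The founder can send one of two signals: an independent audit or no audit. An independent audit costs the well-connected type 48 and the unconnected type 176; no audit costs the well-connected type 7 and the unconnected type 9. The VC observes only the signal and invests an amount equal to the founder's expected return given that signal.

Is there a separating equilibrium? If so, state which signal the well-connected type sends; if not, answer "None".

audit

Try well-connected → audit, unconnected → no audit:
  If types separate, audit earns payment 234 and no audit earns 84.
  Well-connected: audit gives 234 − 48 = 186; no audit gives 84 − 7 = 77. No deviation. ✓
  Unconnected: no audit gives 84 − 9 = 75; audit gives 234 − 176 = 58. No deviation. ✓
Both hold — the well-connected type sends audit.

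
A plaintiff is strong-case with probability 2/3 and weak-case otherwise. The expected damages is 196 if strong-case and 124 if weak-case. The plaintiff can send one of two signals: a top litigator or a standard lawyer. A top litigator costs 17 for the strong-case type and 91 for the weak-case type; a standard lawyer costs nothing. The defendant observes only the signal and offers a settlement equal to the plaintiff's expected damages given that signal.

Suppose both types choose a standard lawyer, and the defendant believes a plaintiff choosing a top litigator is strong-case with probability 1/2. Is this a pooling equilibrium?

Yes

At the pooled signal (standard lawyer) the defendant holds the prior 2/3 and pays 2/3·196 + 1/3·124 = 172. Off-path (top litigator) belief 1/2 gives 1/2·196 + 1/2·124 = 160.
Strong-case: standard lawyer gives 172 − 0 = 172; top litigator gives 160 − 17 = 143. Stays. ✓
Weak-case: standard lawyer gives 172 − 0 = 172; top litigator gives 160 − 91 = 69. Stays. ✓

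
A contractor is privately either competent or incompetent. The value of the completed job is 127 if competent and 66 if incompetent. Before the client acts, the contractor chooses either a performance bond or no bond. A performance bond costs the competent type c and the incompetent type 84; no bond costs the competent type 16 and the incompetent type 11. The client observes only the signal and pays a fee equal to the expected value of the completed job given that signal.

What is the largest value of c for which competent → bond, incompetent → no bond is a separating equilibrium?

Under separation: bond → competent (pays 127); no bond → incompetent (pays 66).
Incompetent: 66 − 11 = 55 ≥ 127 − 84 = 43. Holds regardless of c. ✓
Competent: 127 − c ≥ 66 − 16, so c ≤ 127 − 50 = 77.

77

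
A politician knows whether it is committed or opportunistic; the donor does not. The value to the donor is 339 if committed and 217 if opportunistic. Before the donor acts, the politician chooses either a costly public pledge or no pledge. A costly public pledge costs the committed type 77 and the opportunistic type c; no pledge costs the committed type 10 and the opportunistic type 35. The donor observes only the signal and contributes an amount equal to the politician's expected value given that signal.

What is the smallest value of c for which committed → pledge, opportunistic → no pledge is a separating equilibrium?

157

Under separation: pledge → committed (pays 339); no pledge → opportunistic (pays 217).
Committed: 339 − 77 = 262 ≥ 217 − 10 = 207. Holds regardless of c. ✓
Opportunistic: 217 − 35 ≥ 339 − c, so c ≥ 339 − 182 = 157.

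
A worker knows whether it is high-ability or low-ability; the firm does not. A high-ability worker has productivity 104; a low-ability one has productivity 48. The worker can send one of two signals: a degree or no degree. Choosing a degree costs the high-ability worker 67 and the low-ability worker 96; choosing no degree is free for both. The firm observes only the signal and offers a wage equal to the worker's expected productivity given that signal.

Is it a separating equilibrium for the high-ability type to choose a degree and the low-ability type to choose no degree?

No

If types separate, degree earns payment 104 and no degree earns 48.
High-ability: degree gives 104 − 67 = 37; no degree gives 48 − 0 = 48. Would deviate. ✗
Low-ability: no degree gives 48 − 0 = 48; degree gives 104 − 96 = 8. No deviation. ✓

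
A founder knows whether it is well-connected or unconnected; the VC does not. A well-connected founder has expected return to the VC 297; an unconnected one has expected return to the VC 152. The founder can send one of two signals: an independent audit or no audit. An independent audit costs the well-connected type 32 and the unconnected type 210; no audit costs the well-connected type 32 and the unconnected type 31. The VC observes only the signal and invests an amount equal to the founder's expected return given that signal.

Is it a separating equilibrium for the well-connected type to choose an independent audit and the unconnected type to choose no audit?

Yes

Under separation the VC infers type exactly: audit → well-connected (pays 297), no audit → unconnected (pays 152).
Well-connected: audit gives 297 − 32 = 265; no audit gives 152 − 32 = 120. No deviation. ✓
Unconnected: no audit gives 152 − 31 = 121; audit gives 297 − 210 = 87. No deviation. ✓
Neither type gains from mimicking the other.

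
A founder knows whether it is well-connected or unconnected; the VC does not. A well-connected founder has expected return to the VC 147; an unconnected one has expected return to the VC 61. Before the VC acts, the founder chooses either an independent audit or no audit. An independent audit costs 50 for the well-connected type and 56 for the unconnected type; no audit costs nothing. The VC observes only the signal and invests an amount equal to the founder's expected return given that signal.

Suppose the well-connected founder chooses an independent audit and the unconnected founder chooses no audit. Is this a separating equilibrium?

No

Under separation the VC infers type exactly: audit → well-connected (pays 147), no audit → unconnected (pays 61).
Well-connected: audit gives 147 − 50 = 97; no audit gives 61 − 0 = 61. No deviation. ✓
Unconnected: no audit gives 61 − 0 = 61; audit gives 147 − 56 = 91. Would deviate. ✗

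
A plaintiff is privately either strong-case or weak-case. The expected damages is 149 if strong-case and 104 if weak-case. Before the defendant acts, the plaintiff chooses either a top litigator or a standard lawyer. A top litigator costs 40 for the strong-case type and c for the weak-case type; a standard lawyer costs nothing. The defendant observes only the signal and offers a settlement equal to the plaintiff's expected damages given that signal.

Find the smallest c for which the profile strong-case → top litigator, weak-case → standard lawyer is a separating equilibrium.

Under separation: top litigator → strong-case (pays 149); standard lawyer → weak-case (pays 104).
Strong-case: 149 − 40 = 109 ≥ 104 − 0 = 104. Holds regardless of c. ✓
Weak-case: 104 − 0 ≥ 149 − c, so c ≥ 149 − 104 = 45.

45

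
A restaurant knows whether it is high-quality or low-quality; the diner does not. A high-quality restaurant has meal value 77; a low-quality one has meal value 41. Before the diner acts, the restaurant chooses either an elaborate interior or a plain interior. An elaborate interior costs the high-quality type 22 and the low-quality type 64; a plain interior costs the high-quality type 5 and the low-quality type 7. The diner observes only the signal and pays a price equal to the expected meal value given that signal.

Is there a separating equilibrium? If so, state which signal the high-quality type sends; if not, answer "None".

Try high-quality → elaborate interior, low-quality → plain interior:
  Under separation the diner infers type exactly: elaborate interior → high-quality (pays 77), plain interior → low-quality (pays 41).
  High-quality: elaborate interior gives 77 − 22 = 55; plain interior gives 41 − 5 = 36. No deviation. ✓
  Low-quality: plain interior gives 41 − 7 = 34; elaborate interior gives 77 − 64 = 13. No deviation. ✓
Both hold — the high-quality type sends elaborate interior.

elaborate interior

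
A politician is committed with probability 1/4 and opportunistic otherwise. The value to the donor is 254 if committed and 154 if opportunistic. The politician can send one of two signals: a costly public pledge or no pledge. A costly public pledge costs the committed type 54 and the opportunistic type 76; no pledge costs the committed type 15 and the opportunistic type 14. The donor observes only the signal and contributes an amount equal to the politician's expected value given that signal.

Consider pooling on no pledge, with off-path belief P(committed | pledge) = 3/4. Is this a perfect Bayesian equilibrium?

On the equilibrium path (no pledge) the donor holds the prior 1/4 and pays 1/4·254 + 3/4·154 = 179. Off-path (pledge) belief 3/4 gives 3/4·254 + 1/4·154 = 229.
Committed: no pledge gives 179 − 15 = 164; pledge gives 229 − 54 = 175. Deviates. ✗
Opportunistic: no pledge gives 179 − 14 = 165; pledge gives 229 − 76 = 153. Stays. ✓

No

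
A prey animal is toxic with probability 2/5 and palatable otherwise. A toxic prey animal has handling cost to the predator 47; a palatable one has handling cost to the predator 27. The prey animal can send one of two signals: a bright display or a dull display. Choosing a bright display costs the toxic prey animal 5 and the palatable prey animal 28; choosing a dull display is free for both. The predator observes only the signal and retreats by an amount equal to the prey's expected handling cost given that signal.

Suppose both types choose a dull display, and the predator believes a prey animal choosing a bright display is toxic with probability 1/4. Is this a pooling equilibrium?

On the equilibrium path (dull display) the predator holds the prior 2/5 and pays 2/5·47 + 3/5·27 = 35. Off-path (bright display) belief 1/4 gives 1/4·47 + 3/4·27 = 32.
Toxic: dull display gives 35 − 0 = 35; bright display gives 32 − 5 = 27. Stays. ✓
Palatable: dull display gives 35 − 0 = 35; bright display gives 32 − 28 = 4. Stays. ✓
Beliefs are Bayes-consistent on-path and both types best-respond.

Yes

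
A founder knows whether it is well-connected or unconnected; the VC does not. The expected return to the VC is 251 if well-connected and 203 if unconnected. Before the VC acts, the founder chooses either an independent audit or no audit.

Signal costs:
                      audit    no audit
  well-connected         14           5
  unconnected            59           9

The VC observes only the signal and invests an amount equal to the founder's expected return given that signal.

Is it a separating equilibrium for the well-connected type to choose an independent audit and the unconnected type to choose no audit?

If types separate, audit earns payment 251 and no audit earns 203.
Well-connected: audit gives 251 − 14 = 237; no audit gives 203 − 5 = 198. No deviation. ✓
Unconnected: no audit gives 203 − 9 = 194; audit gives 251 − 59 = 192. No deviation. ✓
Both incentive constraints hold.

Yes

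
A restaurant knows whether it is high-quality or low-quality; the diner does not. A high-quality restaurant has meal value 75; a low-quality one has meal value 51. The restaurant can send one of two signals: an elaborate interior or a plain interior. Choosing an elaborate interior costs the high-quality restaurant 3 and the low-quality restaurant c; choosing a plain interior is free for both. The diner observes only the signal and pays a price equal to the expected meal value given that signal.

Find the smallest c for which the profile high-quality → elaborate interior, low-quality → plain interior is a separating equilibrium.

Under separation: elaborate interior → high-quality (pays 75); plain interior → low-quality (pays 51).
High-quality: 75 − 3 = 72 ≥ 51 − 0 = 51. Holds regardless of c. ✓
Low-quality: 51 − 0 ≥ 75 − c, so c ≥ 75 − 51 = 24.

24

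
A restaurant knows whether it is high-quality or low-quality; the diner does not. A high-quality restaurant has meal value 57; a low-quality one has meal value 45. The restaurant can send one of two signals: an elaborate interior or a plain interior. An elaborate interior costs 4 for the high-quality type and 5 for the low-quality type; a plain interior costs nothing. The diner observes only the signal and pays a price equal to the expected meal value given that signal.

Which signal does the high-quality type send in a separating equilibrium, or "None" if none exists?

Try high-quality → elaborate interior, low-quality → plain interior:
  Under separation the diner infers type exactly: elaborate interior → high-quality (pays 57), plain interior → low-quality (pays 45).
  High-quality: elaborate interior gives 57 − 4 = 53; plain interior gives 45 − 0 = 45. No deviation. ✓
  Low-quality: plain interior gives 45 − 0 = 45; elaborate interior gives 57 − 5 = 52. Would deviate. ✗
Try high-quality → plain interior, low-quality → elaborate interior:
  Under separation the diner infers type exactly: plain interior → high-quality (pays 57), elaborate interior → low-quality (pays 45).
  High-quality: plain interior gives 57 − 0 = 57; elaborate interior gives 45 − 4 = 41. No deviation. ✓
  Low-quality: elaborate interior gives 45 − 5 = 40; plain interior gives 57 − 0 = 57. Would deviate. ✗
Neither assignment is incentive-compatible.

None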